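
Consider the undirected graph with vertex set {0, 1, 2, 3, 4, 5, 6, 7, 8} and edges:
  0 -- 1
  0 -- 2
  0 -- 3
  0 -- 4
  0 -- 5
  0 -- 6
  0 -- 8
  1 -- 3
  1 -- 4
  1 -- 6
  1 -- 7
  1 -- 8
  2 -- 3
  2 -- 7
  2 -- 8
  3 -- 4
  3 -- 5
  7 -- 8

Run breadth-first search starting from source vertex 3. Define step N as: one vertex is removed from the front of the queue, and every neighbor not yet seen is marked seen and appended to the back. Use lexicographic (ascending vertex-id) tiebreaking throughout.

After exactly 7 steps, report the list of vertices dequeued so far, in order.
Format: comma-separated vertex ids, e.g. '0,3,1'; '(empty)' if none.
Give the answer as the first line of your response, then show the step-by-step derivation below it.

3,0,1,2,4,5,6

step 1: dequeue 3; queue=[0,1,2,4,5]; order=3
step 2: dequeue 0; queue=[1,2,4,5,6,8]; order=3,0
step 3: dequeue 1; queue=[2,4,5,6,8,7]; order=3,0,1
step 4: dequeue 2; queue=[4,5,6,8,7]; order=3,0,1,2
step 5: dequeue 4; queue=[5,6,8,7]; order=3,0,1,2,4
step 6: dequeue 5; queue=[6,8,7]; order=3,0,1,2,4,5
step 7: dequeue 6; queue=[8,7]; order=3,0,1,2,4,5,6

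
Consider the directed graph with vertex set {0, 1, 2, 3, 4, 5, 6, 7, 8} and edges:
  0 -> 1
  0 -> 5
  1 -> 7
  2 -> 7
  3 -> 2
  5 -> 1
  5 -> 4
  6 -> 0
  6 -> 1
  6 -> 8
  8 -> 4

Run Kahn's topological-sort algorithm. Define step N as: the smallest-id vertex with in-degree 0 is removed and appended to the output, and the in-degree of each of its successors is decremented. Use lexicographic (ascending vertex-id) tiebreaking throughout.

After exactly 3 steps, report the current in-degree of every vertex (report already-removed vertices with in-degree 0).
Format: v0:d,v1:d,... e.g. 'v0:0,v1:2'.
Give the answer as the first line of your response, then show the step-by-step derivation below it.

v0:0,v1:2,v2:0,v3:0,v4:2,v5:1,v6:0,v7:1,v8:0

step 1: output 3; order=[3]; indeg=(1,3,0,0,2,1,0,2,1)
step 2: output 2; order=[3,2]; indeg=(1,3,0,0,2,1,0,1,1)
step 3: output 6; order=[3,2,6]; indeg=(0,2,0,0,2,1,0,1,0)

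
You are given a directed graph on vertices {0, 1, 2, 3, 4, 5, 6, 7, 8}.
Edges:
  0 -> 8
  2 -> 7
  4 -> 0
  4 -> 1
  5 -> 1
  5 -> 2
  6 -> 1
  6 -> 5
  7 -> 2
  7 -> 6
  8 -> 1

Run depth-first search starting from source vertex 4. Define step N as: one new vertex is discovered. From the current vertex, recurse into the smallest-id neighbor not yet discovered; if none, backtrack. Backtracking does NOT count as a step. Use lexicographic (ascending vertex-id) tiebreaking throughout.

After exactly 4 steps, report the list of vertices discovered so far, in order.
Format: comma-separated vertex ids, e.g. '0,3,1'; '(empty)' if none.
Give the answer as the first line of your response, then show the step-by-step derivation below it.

4,0,8,1

step 1: discover 4; path=4; order=4
step 2: discover 0; path=4>0; order=4,0
step 3: discover 8; path=4>0>8; order=4,0,8
step 4: discover 1; path=4>0>8>1; order=4,0,8,1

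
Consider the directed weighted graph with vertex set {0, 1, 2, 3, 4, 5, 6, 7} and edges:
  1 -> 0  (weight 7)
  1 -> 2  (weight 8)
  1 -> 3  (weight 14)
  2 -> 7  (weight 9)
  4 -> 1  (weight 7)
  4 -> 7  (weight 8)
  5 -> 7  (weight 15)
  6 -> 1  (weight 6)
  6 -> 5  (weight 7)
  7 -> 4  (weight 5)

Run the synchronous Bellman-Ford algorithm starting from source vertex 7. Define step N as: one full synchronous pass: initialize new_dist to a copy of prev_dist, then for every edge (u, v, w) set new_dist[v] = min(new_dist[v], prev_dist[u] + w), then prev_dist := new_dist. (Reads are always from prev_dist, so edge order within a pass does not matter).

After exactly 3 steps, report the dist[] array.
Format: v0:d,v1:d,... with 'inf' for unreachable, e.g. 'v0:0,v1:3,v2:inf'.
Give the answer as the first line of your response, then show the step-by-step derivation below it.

v0:19,v1:12,v2:20,v3:26,v4:5,v5:inf,v6:inf,v7:0

step 1: dist = v0:inf,v1:inf,v2:inf,v3:inf,v4:5,v5:inf,v6:inf,v7:0
step 2: dist = v0:inf,v1:12,v2:inf,v3:inf,v4:5,v5:inf,v6:inf,v7:0
step 3: dist = v0:19,v1:12,v2:20,v3:26,v4:5,v5:inf,v6:inf,v7:0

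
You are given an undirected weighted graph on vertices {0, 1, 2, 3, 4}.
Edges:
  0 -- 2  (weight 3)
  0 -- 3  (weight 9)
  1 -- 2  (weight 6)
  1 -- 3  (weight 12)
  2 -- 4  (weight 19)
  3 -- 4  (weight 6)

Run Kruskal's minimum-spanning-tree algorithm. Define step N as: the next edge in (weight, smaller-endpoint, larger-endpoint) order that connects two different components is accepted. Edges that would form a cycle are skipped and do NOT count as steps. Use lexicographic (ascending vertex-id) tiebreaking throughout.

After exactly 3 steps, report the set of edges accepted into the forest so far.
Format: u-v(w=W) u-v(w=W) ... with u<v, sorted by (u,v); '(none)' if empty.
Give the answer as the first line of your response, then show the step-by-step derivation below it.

0-2(w=3) 1-2(w=6) 3-4(w=6)

step 1: add edge 0-2 (w=3); MST = {0-2(w=3)}
step 2: add edge 1-2 (w=6); MST = {0-2(w=3) 1-2(w=6)}
step 3: add edge 3-4 (w=6); MST = {0-2(w=3) 1-2(w=6) 3-4(w=6)}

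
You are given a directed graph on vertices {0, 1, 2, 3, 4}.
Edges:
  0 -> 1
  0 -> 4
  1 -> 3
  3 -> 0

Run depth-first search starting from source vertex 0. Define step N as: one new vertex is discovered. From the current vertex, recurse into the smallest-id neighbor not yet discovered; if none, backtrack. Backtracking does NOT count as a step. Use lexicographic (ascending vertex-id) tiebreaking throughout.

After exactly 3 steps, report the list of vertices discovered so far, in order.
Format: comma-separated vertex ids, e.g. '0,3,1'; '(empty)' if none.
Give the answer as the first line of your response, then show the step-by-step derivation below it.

0,1,3

step 1: discover 0; path=0; order=0
step 2: discover 1; path=0>1; order=0,1
step 3: discover 3; path=0>1>3; order=0,1,3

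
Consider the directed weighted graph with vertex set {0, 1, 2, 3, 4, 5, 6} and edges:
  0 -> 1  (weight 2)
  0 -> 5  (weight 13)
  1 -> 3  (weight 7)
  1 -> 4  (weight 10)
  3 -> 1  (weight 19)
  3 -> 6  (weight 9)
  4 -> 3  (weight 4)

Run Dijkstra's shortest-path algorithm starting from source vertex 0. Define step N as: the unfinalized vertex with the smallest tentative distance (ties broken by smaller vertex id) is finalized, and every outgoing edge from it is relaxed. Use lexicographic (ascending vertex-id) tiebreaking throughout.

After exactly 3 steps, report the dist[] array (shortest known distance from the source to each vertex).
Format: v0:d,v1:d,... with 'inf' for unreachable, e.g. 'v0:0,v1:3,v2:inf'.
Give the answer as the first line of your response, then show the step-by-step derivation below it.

v0:0,v1:2,v2:inf,v3:9,v4:12,v5:13,v6:18

step 1: dist = v0:0,v1:2,v2:inf,v3:inf,v4:inf,v5:13,v6:inf
step 2: dist = v0:0,v1:2,v2:inf,v3:9,v4:12,v5:13,v6:inf
step 3: dist = v0:0,v1:2,v2:inf,v3:9,v4:12,v5:13,v6:18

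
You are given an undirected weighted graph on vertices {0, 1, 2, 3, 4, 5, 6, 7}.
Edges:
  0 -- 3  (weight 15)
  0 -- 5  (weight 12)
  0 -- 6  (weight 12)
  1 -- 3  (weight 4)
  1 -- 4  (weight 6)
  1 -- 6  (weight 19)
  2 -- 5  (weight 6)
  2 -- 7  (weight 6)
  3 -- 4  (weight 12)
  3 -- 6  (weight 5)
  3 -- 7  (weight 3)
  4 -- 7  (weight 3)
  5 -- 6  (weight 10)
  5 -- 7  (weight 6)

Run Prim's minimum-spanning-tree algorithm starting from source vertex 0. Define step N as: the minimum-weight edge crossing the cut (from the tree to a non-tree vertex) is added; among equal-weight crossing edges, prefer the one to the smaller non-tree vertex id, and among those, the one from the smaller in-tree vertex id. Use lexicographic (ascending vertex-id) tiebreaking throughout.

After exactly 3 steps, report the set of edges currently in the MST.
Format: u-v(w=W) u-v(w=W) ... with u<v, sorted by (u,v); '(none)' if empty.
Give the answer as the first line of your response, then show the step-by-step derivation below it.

0-5(w=12) 2-5(w=6) 2-7(w=6)

step 1: add edge 0-5 (w=12); MST = {0-5(w=12)}
step 2: add edge 2-5 (w=6); MST = {0-5(w=12) 2-5(w=6)}
step 3: add edge 2-7 (w=6); MST = {0-5(w=12) 2-5(w=6) 2-7(w=6)}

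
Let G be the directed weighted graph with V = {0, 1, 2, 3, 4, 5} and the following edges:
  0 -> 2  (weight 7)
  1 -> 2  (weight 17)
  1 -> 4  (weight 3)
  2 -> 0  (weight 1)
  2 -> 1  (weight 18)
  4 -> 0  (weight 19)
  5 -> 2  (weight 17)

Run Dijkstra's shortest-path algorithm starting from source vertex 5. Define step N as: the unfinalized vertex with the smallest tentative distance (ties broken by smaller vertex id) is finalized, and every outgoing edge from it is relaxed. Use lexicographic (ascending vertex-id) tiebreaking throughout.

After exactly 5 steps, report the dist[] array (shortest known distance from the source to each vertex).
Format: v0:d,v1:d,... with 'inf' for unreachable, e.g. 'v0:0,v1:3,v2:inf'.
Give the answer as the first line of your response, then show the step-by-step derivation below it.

v0:18,v1:35,v2:17,v3:inf,v4:38,v5:0

step 1: dist = v0:inf,v1:inf,v2:17,v3:inf,v4:inf,v5:0
step 2: dist = v0:18,v1:35,v2:17,v3:inf,v4:inf,v5:0
step 3: dist = v0:18,v1:35,v2:17,v3:inf,v4:inf,v5:0
step 4: dist = v0:18,v1:35,v2:17,v3:inf,v4:38,v5:0
step 5: dist = v0:18,v1:35,v2:17,v3:inf,v4:38,v5:0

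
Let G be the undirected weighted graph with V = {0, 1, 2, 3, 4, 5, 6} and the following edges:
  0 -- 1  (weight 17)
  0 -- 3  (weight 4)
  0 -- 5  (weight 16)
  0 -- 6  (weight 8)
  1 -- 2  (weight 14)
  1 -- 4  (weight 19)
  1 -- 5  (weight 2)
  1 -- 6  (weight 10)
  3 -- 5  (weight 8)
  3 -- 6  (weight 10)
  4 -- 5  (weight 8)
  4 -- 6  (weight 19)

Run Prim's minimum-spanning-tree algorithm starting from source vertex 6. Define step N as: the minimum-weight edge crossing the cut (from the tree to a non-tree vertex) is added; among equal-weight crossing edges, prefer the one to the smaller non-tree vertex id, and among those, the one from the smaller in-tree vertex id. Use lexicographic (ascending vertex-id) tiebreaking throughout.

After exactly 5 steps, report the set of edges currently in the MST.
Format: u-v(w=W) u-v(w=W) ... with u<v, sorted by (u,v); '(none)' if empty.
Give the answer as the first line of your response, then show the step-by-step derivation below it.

0-3(w=4) 0-6(w=8) 1-5(w=2) 3-5(w=8) 4-5(w=8)

step 1: add edge 0-6 (w=8); MST = {0-6(w=8)}
step 2: add edge 0-3 (w=4); MST = {0-3(w=4) 0-6(w=8)}
step 3: add edge 3-5 (w=8); MST = {0-3(w=4) 0-6(w=8) 3-5(w=8)}
step 4: add edge 1-5 (w=2); MST = {0-3(w=4) 0-6(w=8) 1-5(w=2) 3-5(w=8)}
step 5: add edge 4-5 (w=8); MST = {0-3(w=4) 0-6(w=8) 1-5(w=2) 3-5(w=8) 4-5(w=8)}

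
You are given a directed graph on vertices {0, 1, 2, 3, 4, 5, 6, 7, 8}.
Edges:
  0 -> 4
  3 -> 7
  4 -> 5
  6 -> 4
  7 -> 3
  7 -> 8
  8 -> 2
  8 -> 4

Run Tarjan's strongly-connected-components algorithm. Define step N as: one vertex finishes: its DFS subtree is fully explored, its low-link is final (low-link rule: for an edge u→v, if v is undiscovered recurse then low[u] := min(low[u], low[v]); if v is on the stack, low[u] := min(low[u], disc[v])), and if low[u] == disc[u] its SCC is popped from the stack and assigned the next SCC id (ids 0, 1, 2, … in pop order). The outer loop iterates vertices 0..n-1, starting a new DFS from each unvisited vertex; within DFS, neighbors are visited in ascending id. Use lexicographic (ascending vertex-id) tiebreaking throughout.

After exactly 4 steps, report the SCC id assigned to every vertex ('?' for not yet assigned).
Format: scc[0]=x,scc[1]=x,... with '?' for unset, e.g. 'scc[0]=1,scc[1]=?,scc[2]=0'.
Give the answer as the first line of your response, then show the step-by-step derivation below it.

scc[0]=2,scc[1]=3,scc[2]=?,scc[3]=?,scc[4]=1,scc[5]=0,scc[6]=?,scc[7]=?,scc[8]=?

step 1: low=(low[0]=0,low[1]=?,low[2]=?,low[3]=?,low[4]=1,low[5]=2,low[6]=?,low[7]=?,low[8]=?); scc=(scc[0]=?,scc[1]=?,scc[2]=?,scc[3]=?,scc[4]=?,scc[5]=0,scc[6]=?,scc[7]=?,scc[8]=?)
step 2: low=(low[0]=0,low[1]=?,low[2]=?,low[3]=?,low[4]=1,low[5]=2,low[6]=?,low[7]=?,low[8]=?); scc=(scc[0]=?,scc[1]=?,scc[2]=?,scc[3]=?,scc[4]=1,scc[5]=0,scc[6]=?,scc[7]=?,scc[8]=?)
step 3: low=(low[0]=0,low[1]=?,low[2]=?,low[3]=?,low[4]=1,low[5]=2,low[6]=?,low[7]=?,low[8]=?); scc=(scc[0]=2,scc[1]=?,scc[2]=?,scc[3]=?,scc[4]=1,scc[5]=0,scc[6]=?,scc[7]=?,scc[8]=?)
step 4: low=(low[0]=0,low[1]=3,low[2]=?,low[3]=?,low[4]=1,low[5]=2,low[6]=?,low[7]=?,low[8]=?); scc=(scc[0]=2,scc[1]=3,scc[2]=?,scc[3]=?,scc[4]=1,scc[5]=0,scc[6]=?,scc[7]=?,scc[8]=?)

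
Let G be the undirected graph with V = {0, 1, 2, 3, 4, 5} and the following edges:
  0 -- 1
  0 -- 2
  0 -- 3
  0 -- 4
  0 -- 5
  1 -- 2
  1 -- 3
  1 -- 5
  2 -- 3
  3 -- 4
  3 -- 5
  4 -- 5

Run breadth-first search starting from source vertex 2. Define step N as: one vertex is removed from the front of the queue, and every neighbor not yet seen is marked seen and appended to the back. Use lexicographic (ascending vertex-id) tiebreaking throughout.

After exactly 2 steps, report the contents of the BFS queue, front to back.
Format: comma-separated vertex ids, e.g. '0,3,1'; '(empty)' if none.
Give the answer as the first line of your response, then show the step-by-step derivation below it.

1,3,4,5

step 1: dequeue 2; queue=[0,1,3]; order=2
step 2: dequeue 0; queue=[1,3,4,5]; order=2,0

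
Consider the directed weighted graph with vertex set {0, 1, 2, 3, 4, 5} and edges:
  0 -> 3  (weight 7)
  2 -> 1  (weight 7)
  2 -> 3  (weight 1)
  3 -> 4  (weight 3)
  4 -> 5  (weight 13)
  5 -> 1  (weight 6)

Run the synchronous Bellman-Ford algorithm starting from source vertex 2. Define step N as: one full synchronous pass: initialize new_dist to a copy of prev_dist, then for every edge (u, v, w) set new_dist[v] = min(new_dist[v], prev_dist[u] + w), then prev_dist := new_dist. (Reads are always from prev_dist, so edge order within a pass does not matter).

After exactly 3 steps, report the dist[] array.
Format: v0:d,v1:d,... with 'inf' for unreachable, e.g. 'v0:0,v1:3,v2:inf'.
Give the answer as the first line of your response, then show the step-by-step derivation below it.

v0:inf,v1:7,v2:0,v3:1,v4:4,v5:17

step 1: dist = v0:inf,v1:7,v2:0,v3:1,v4:inf,v5:inf
step 2: dist = v0:inf,v1:7,v2:0,v3:1,v4:4,v5:inf
step 3: dist = v0:inf,v1:7,v2:0,v3:1,v4:4,v5:17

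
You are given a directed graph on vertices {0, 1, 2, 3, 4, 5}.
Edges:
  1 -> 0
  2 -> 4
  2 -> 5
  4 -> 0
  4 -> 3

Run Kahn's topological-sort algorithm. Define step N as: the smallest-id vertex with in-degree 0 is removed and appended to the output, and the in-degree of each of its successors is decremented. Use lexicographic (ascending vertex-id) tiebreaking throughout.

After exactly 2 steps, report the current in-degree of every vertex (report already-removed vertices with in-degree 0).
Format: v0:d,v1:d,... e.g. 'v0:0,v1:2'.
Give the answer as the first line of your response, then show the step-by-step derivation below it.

v0:1,v1:0,v2:0,v3:1,v4:0,v5:0

step 1: output 1; order=[1]; indeg=(1,0,0,1,1,1)
step 2: output 2; order=[1,2]; indeg=(1,0,0,1,0,0)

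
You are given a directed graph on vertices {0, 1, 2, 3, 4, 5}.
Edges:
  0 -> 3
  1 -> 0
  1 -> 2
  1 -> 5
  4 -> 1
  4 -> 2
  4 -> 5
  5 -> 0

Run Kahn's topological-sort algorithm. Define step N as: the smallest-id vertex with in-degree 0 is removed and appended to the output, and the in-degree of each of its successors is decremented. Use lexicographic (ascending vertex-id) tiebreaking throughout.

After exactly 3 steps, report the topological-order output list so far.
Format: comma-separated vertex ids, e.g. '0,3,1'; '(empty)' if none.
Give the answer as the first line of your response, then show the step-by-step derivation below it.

4,1,2

step 1: output 4; order=[4]; indeg=(2,0,1,1,0,1)
step 2: output 1; order=[4,1]; indeg=(1,0,0,1,0,0)
step 3: output 2; order=[4,1,2]; indeg=(1,0,0,1,0,0)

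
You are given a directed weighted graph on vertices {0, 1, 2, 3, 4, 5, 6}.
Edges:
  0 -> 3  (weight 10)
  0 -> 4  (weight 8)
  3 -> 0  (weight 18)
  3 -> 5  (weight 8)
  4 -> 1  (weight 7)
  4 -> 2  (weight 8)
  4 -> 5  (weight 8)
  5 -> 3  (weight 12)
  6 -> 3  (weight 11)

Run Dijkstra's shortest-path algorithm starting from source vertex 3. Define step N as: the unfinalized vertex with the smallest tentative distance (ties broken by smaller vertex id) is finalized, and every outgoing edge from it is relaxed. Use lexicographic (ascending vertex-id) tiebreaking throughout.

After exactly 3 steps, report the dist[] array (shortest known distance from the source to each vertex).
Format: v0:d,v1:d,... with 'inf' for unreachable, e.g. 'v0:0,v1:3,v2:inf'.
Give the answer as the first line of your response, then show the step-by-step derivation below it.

v0:18,v1:inf,v2:inf,v3:0,v4:26,v5:8,v6:inf

step 1: dist = v0:18,v1:inf,v2:inf,v3:0,v4:inf,v5:8,v6:inf
step 2: dist = v0:18,v1:inf,v2:inf,v3:0,v4:inf,v5:8,v6:inf
step 3: dist = v0:18,v1:inf,v2:inf,v3:0,v4:26,v5:8,v6:inf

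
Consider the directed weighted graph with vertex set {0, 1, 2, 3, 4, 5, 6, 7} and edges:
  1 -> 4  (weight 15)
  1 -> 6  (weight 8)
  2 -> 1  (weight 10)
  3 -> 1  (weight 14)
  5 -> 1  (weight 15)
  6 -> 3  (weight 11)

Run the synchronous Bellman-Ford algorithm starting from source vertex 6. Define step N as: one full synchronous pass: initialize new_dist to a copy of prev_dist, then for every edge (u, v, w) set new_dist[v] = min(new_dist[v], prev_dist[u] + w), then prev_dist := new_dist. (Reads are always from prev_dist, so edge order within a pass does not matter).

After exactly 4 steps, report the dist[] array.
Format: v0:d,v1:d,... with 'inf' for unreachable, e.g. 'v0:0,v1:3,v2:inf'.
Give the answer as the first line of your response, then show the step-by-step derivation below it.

v0:inf,v1:25,v2:inf,v3:11,v4:40,v5:inf,v6:0,v7:inf

step 1: dist = v0:inf,v1:inf,v2:inf,v3:11,v4:inf,v5:inf,v6:0,v7:inf
step 2: dist = v0:inf,v1:25,v2:inf,v3:11,v4:inf,v5:inf,v6:0,v7:inf
step 3: dist = v0:inf,v1:25,v2:inf,v3:11,v4:40,v5:inf,v6:0,v7:inf
step 4: dist = v0:inf,v1:25,v2:inf,v3:11,v4:40,v5:inf,v6:0,v7:inf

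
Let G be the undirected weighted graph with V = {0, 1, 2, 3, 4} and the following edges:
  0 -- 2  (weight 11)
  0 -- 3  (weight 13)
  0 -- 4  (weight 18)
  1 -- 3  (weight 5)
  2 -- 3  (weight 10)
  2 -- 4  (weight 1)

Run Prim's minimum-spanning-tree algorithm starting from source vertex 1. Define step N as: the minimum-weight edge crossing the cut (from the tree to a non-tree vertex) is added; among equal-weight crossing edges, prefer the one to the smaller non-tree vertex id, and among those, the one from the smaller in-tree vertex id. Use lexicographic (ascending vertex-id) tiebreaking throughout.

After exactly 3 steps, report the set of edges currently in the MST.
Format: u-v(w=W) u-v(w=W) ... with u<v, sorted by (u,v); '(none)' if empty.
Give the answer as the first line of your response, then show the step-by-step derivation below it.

1-3(w=5) 2-3(w=10) 2-4(w=1)

step 1: add edge 1-3 (w=5); MST = {1-3(w=5)}
step 2: add edge 2-3 (w=10); MST = {1-3(w=5) 2-3(w=10)}
step 3: add edge 2-4 (w=1); MST = {1-3(w=5) 2-3(w=10) 2-4(w=1)}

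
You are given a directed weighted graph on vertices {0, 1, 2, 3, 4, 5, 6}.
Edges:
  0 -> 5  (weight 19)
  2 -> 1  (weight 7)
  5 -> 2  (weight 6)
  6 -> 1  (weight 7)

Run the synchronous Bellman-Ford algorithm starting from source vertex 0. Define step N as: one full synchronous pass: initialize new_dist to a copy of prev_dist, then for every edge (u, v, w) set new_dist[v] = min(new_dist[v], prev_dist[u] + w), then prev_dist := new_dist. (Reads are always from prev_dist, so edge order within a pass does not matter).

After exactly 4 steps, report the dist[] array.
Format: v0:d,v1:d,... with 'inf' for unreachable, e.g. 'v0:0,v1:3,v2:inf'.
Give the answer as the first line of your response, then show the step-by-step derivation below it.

v0:0,v1:32,v2:25,v3:inf,v4:inf,v5:19,v6:inf

step 1: dist = v0:0,v1:inf,v2:inf,v3:inf,v4:inf,v5:19,v6:inf
step 2: dist = v0:0,v1:inf,v2:25,v3:inf,v4:inf,v5:19,v6:inf
step 3: dist = v0:0,v1:32,v2:25,v3:inf,v4:inf,v5:19,v6:inf
step 4: dist = v0:0,v1:32,v2:25,v3:inf,v4:inf,v5:19,v6:inf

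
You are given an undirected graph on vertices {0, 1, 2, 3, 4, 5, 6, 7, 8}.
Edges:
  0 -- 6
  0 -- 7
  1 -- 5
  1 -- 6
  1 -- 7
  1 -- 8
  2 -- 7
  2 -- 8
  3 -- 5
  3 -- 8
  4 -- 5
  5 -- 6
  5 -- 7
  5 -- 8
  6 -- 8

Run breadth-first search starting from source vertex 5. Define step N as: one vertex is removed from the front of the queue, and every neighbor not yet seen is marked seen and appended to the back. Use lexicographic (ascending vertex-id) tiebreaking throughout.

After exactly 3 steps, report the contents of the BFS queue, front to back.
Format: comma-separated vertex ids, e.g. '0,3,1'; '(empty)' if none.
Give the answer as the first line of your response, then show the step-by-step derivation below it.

4,6,7,8

step 1: dequeue 5; queue=[1,3,4,6,7,8]; order=5
step 2: dequeue 1; queue=[3,4,6,7,8]; order=5,1
step 3: dequeue 3; queue=[4,6,7,8]; order=5,1,3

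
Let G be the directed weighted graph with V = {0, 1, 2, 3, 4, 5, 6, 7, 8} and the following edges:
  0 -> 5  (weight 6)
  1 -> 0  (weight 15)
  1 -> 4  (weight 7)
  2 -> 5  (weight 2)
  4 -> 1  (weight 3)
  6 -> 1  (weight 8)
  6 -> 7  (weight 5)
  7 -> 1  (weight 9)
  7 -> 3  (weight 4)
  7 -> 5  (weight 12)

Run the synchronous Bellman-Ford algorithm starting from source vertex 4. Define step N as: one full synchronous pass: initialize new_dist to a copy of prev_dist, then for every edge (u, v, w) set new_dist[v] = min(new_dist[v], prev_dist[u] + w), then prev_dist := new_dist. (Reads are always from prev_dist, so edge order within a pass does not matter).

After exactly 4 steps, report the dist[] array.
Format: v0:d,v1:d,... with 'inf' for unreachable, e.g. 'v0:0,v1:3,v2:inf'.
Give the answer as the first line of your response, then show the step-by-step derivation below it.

v0:18,v1:3,v2:inf,v3:inf,v4:0,v5:24,v6:inf,v7:inf,v8:inf

step 1: dist = v0:inf,v1:3,v2:inf,v3:inf,v4:0,v5:inf,v6:inf,v7:inf,v8:inf
step 2: dist = v0:18,v1:3,v2:inf,v3:inf,v4:0,v5:inf,v6:inf,v7:inf,v8:inf
step 3: dist = v0:18,v1:3,v2:inf,v3:inf,v4:0,v5:24,v6:inf,v7:inf,v8:inf
step 4: dist = v0:18,v1:3,v2:inf,v3:inf,v4:0,v5:24,v6:inf,v7:inf,v8:inf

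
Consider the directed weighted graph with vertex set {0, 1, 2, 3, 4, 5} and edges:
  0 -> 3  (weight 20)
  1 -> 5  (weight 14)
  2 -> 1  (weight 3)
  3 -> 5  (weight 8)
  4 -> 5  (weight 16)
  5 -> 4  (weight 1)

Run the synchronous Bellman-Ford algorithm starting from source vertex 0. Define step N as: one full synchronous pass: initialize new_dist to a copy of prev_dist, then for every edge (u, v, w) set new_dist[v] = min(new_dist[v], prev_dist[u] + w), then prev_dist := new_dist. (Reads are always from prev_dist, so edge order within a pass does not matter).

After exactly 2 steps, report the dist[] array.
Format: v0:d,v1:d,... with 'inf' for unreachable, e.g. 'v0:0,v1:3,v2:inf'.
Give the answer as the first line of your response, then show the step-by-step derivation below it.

v0:0,v1:inf,v2:inf,v3:20,v4:inf,v5:28

step 1: dist = v0:0,v1:inf,v2:inf,v3:20,v4:inf,v5:inf
step 2: dist = v0:0,v1:inf,v2:inf,v3:20,v4:inf,v5:28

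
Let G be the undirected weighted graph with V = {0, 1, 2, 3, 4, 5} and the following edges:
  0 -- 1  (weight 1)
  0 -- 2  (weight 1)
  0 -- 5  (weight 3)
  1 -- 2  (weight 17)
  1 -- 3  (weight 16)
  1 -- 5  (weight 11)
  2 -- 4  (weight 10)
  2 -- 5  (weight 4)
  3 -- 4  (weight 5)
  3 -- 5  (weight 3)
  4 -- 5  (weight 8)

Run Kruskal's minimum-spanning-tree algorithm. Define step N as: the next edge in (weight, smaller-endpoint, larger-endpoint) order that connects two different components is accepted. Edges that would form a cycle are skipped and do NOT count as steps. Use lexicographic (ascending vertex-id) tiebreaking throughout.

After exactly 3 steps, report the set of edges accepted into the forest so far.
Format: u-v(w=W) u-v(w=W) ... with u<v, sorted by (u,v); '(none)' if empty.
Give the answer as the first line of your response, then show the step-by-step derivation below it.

0-1(w=1) 0-2(w=1) 0-5(w=3)

step 1: add edge 0-1 (w=1); MST = {0-1(w=1)}
step 2: add edge 0-2 (w=1); MST = {0-1(w=1) 0-2(w=1)}
step 3: add edge 0-5 (w=3); MST = {0-1(w=1) 0-2(w=1) 0-5(w=3)}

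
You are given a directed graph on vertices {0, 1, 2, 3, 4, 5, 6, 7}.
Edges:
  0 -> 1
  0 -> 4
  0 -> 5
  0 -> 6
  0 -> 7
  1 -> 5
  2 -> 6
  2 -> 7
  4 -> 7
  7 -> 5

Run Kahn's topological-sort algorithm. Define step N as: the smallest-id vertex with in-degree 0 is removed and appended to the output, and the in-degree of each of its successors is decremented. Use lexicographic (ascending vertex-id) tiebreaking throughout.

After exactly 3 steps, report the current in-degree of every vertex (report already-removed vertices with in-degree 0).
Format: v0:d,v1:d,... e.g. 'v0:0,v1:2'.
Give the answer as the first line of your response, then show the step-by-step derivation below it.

v0:0,v1:0,v2:0,v3:0,v4:0,v5:1,v6:0,v7:1

step 1: output 0; order=[0]; indeg=(0,0,0,0,0,2,1,2)
step 2: output 1; order=[0,1]; indeg=(0,0,0,0,0,1,1,2)
step 3: output 2; order=[0,1,2]; indeg=(0,0,0,0,0,1,0,1)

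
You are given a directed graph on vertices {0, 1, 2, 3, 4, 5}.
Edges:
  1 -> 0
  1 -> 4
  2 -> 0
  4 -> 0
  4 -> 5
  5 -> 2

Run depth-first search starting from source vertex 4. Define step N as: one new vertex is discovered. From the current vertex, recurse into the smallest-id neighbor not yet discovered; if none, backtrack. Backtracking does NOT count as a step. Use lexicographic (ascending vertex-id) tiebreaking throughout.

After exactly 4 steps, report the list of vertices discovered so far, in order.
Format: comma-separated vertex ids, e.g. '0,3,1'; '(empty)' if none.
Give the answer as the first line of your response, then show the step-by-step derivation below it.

4,0,5,2

step 1: discover 4; path=4; order=4
step 2: discover 0; path=4>0; order=4,0
step 3: discover 5; path=4>5; order=4,0,5
step 4: discover 2; path=4>5>2; order=4,0,5,2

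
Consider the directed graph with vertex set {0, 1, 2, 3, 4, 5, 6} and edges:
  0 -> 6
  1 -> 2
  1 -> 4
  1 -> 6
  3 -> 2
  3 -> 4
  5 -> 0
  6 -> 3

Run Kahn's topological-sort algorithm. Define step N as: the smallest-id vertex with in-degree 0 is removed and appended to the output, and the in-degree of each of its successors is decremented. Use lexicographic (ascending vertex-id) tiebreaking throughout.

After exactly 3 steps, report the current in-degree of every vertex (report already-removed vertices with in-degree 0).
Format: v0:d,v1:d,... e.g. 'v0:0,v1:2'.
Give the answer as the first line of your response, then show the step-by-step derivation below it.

v0:0,v1:0,v2:1,v3:1,v4:1,v5:0,v6:0

step 1: output 1; order=[1]; indeg=(1,0,1,1,1,0,1)
step 2: output 5; order=[1,5]; indeg=(0,0,1,1,1,0,1)
step 3: output 0; order=[1,5,0]; indeg=(0,0,1,1,1,0,0)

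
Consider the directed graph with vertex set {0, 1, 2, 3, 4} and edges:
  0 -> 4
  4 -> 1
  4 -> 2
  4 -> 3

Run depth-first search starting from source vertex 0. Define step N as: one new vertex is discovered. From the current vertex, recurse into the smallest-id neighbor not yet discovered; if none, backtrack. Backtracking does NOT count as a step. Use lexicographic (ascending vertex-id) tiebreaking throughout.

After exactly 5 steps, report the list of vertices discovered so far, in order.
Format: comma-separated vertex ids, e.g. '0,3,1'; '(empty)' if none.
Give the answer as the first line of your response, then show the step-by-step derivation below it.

0,4,1,2,3

step 1: discover 0; path=0; order=0
step 2: discover 4; path=0>4; order=0,4
step 3: discover 1; path=0>4>1; order=0,4,1
step 4: discover 2; path=0>4>2; order=0,4,1,2
step 5: discover 3; path=0>4>3; order=0,4,1,2,3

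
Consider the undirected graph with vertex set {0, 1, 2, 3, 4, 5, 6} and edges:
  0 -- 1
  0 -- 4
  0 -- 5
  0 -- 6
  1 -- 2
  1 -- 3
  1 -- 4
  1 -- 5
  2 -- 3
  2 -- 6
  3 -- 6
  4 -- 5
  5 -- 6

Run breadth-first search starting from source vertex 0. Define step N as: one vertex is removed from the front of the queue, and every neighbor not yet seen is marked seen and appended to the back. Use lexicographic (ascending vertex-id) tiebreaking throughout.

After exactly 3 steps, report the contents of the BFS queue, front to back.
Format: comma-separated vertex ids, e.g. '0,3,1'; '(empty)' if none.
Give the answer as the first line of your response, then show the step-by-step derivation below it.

5,6,2,3

step 1: dequeue 0; queue=[1,4,5,6]; order=0
step 2: dequeue 1; queue=[4,5,6,2,3]; order=0,1
step 3: dequeue 4; queue=[5,6,2,3]; order=0,1,4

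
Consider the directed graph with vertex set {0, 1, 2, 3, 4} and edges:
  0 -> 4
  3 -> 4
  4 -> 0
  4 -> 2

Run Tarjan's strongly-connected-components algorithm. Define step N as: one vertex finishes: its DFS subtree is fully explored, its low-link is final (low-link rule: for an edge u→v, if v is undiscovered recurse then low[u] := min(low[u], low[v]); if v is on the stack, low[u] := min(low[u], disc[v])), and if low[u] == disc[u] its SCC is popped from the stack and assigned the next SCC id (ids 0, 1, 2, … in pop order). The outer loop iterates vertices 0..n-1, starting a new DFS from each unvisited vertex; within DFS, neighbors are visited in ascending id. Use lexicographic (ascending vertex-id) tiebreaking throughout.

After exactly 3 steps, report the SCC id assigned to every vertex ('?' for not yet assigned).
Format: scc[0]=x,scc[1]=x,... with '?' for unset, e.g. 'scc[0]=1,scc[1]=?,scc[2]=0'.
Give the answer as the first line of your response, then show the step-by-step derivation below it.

scc[0]=1,scc[1]=?,scc[2]=0,scc[3]=?,scc[4]=1

step 1: low=(low[0]=0,low[1]=?,low[2]=2,low[3]=?,low[4]=0); scc=(scc[0]=?,scc[1]=?,scc[2]=0,scc[3]=?,scc[4]=?)
step 2: low=(low[0]=0,low[1]=?,low[2]=2,low[3]=?,low[4]=0); scc=(scc[0]=?,scc[1]=?,scc[2]=0,scc[3]=?,scc[4]=?)
step 3: low=(low[0]=0,low[1]=?,low[2]=2,low[3]=?,low[4]=0); scc=(scc[0]=1,scc[1]=?,scc[2]=0,scc[3]=?,scc[4]=1)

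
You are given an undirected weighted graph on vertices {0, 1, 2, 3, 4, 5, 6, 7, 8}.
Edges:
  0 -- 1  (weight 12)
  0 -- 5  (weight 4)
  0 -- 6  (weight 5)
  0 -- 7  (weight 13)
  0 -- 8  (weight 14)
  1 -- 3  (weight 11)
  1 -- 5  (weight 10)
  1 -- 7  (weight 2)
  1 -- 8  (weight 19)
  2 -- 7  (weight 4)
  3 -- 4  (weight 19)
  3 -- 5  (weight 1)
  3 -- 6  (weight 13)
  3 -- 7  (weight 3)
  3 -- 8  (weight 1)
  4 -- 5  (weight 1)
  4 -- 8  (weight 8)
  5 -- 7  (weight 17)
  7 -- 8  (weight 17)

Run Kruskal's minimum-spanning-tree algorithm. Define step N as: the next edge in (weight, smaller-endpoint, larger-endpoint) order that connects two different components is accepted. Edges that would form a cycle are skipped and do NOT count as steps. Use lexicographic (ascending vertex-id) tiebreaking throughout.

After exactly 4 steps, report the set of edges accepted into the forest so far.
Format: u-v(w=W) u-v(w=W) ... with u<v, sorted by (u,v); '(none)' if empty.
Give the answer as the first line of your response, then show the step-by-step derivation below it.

1-7(w=2) 3-5(w=1) 3-8(w=1) 4-5(w=1)

step 1: add edge 3-5 (w=1); MST = {3-5(w=1)}
step 2: add edge 3-8 (w=1); MST = {3-5(w=1) 3-8(w=1)}
step 3: add edge 4-5 (w=1); MST = {3-5(w=1) 3-8(w=1) 4-5(w=1)}
step 4: add edge 1-7 (w=2); MST = {1-7(w=2) 3-5(w=1) 3-8(w=1) 4-5(w=1)}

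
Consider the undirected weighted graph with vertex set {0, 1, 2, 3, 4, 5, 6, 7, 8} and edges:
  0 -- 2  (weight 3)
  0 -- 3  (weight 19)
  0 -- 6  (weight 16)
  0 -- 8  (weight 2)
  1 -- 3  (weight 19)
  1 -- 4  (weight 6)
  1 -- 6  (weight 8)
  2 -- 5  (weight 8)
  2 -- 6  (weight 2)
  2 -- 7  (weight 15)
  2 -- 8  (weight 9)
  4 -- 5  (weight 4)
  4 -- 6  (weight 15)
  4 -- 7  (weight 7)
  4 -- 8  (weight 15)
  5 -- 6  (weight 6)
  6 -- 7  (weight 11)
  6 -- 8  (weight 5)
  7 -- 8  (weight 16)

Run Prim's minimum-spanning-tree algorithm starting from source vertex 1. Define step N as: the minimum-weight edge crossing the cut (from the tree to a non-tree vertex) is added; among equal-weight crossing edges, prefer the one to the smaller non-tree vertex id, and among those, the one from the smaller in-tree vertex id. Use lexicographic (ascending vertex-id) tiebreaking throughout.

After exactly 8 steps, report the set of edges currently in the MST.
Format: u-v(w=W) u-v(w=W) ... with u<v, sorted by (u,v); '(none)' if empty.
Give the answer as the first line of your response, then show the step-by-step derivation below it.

0-2(w=3) 0-3(w=19) 0-8(w=2) 1-4(w=6) 2-6(w=2) 4-5(w=4) 4-7(w=7) 5-6(w=6)

step 1: add edge 1-4 (w=6); MST = {1-4(w=6)}
step 2: add edge 4-5 (w=4); MST = {1-4(w=6) 4-5(w=4)}
step 3: add edge 5-6 (w=6); MST = {1-4(w=6) 4-5(w=4) 5-6(w=6)}
step 4: add edge 2-6 (w=2); MST = {1-4(w=6) 2-6(w=2) 4-5(w=4) 5-6(w=6)}
step 5: add edge 0-2 (w=3); MST = {0-2(w=3) 1-4(w=6) 2-6(w=2) 4-5(w=4) 5-6(w=6)}
step 6: add edge 0-8 (w=2); MST = {0-2(w=3) 0-8(w=2) 1-4(w=6) 2-6(w=2) 4-5(w=4) 5-6(w=6)}
step 7: add edge 4-7 (w=7); MST = {0-2(w=3) 0-8(w=2) 1-4(w=6) 2-6(w=2) 4-5(w=4) 4-7(w=7) 5-6(w=6)}
step 8: add edge 0-3 (w=19); MST = {0-2(w=3) 0-3(w=19) 0-8(w=2) 1-4(w=6) 2-6(w=2) 4-5(w=4) 4-7(w=7) 5-6(w=6)}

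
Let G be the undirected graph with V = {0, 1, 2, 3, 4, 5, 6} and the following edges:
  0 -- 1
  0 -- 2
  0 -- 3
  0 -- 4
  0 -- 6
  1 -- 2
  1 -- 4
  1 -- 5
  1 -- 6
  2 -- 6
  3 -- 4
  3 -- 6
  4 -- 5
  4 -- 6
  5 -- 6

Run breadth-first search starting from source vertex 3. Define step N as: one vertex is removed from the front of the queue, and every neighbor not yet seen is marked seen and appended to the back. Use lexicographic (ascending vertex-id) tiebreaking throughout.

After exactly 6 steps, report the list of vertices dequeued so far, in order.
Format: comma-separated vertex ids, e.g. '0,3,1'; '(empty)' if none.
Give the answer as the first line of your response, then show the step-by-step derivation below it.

3,0,4,6,1,2

step 1: dequeue 3; queue=[0,4,6]; order=3
step 2: dequeue 0; queue=[4,6,1,2]; order=3,0
step 3: dequeue 4; queue=[6,1,2,5]; order=3,0,4
step 4: dequeue 6; queue=[1,2,5]; order=3,0,4,6
step 5: dequeue 1; queue=[2,5]; order=3,0,4,6,1
step 6: dequeue 2; queue=[5]; order=3,0,4,6,1,2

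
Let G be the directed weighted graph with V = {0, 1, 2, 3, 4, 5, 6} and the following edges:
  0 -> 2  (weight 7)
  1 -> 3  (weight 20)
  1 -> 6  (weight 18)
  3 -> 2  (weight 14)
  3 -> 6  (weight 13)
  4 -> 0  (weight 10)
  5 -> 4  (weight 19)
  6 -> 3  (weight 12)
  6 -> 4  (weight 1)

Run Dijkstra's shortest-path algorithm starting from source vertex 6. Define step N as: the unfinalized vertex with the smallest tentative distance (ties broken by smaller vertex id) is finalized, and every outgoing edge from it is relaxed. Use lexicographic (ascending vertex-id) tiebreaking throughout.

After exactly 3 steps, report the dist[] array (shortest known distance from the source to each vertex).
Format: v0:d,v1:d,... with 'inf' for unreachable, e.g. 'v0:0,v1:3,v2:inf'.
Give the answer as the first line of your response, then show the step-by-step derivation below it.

v0:11,v1:inf,v2:18,v3:12,v4:1,v5:inf,v6:0

step 1: dist = v0:inf,v1:inf,v2:inf,v3:12,v4:1,v5:inf,v6:0
step 2: dist = v0:11,v1:inf,v2:inf,v3:12,v4:1,v5:inf,v6:0
step 3: dist = v0:11,v1:inf,v2:18,v3:12,v4:1,v5:inf,v6:0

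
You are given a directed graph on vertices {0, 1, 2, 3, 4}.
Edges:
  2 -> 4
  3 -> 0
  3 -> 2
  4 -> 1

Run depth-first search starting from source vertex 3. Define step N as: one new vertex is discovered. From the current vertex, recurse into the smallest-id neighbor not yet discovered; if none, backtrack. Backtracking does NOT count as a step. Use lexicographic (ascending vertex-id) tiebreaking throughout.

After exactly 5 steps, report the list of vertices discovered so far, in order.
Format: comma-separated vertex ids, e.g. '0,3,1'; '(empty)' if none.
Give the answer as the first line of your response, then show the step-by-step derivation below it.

3,0,2,4,1

step 1: discover 3; path=3; order=3
step 2: discover 0; path=3>0; order=3,0
step 3: discover 2; path=3>2; order=3,0,2
step 4: discover 4; path=3>2>4; order=3,0,2,4
step 5: discover 1; path=3>2>4>1; order=3,0,2,4,1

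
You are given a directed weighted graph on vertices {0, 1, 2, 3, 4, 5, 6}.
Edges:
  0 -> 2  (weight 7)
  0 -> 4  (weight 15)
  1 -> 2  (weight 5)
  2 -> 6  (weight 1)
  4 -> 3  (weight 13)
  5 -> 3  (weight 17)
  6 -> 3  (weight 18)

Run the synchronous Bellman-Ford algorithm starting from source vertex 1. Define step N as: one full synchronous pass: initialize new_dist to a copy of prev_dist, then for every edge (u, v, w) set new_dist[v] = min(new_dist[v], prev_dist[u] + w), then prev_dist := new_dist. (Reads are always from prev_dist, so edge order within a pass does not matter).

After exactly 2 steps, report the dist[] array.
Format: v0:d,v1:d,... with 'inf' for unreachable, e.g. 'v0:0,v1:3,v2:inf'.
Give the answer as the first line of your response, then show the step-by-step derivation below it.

v0:inf,v1:0,v2:5,v3:inf,v4:inf,v5:inf,v6:6

step 1: dist = v0:inf,v1:0,v2:5,v3:inf,v4:inf,v5:inf,v6:inf
step 2: dist = v0:inf,v1:0,v2:5,v3:inf,v4:inf,v5:inf,v6:6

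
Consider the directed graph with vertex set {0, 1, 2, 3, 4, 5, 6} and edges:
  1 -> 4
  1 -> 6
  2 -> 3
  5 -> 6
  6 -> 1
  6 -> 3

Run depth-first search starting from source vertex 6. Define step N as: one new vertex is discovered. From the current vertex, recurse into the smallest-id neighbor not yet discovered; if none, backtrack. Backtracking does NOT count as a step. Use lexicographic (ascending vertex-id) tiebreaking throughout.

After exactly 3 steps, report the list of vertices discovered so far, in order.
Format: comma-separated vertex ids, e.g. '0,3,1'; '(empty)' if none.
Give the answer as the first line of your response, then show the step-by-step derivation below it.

6,1,4

step 1: discover 6; path=6; order=6
step 2: discover 1; path=6>1; order=6,1
step 3: discover 4; path=6>1>4; order=6,1,4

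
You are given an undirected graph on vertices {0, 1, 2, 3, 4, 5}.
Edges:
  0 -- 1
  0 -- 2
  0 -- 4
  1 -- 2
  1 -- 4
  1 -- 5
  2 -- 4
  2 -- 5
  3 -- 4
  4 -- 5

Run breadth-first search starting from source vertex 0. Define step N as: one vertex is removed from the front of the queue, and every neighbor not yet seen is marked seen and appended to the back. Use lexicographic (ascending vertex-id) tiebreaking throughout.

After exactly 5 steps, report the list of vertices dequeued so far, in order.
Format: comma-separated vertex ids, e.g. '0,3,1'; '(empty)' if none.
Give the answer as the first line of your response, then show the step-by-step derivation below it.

0,1,2,4,5

step 1: dequeue 0; queue=[1,2,4]; order=0
step 2: dequeue 1; queue=[2,4,5]; order=0,1
step 3: dequeue 2; queue=[4,5]; order=0,1,2
step 4: dequeue 4; queue=[5,3]; order=0,1,2,4
step 5: dequeue 5; queue=[3]; order=0,1,2,4,5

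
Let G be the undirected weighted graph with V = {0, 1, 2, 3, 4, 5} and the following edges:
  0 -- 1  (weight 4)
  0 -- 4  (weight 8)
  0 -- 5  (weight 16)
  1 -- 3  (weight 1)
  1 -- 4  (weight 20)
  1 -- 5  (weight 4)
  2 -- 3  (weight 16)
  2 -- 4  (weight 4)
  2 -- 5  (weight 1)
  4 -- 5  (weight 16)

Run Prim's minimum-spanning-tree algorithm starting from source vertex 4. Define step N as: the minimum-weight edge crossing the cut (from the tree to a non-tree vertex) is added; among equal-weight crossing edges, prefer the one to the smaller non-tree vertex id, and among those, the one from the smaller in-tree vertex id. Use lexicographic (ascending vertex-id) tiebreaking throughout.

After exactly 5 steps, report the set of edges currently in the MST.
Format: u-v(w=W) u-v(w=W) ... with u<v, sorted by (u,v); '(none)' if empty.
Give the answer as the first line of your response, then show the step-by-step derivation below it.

0-1(w=4) 1-3(w=1) 1-5(w=4) 2-4(w=4) 2-5(w=1)

step 1: add edge 2-4 (w=4); MST = {2-4(w=4)}
step 2: add edge 2-5 (w=1); MST = {2-4(w=4) 2-5(w=1)}
step 3: add edge 1-5 (w=4); MST = {1-5(w=4) 2-4(w=4) 2-5(w=1)}
step 4: add edge 1-3 (w=1); MST = {1-3(w=1) 1-5(w=4) 2-4(w=4) 2-5(w=1)}
step 5: add edge 0-1 (w=4); MST = {0-1(w=4) 1-3(w=1) 1-5(w=4) 2-4(w=4) 2-5(w=1)}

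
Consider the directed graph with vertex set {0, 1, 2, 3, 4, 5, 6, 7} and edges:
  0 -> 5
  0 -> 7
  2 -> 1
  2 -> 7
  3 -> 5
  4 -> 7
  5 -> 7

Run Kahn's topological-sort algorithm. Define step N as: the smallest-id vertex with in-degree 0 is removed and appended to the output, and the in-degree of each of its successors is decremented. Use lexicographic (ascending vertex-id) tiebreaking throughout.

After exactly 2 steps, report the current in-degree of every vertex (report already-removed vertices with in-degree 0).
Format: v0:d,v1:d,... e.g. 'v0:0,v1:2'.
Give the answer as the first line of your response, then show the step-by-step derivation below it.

v0:0,v1:0,v2:0,v3:0,v4:0,v5:1,v6:0,v7:2

step 1: output 0; order=[0]; indeg=(0,1,0,0,0,1,0,3)
step 2: output 2; order=[0,2]; indeg=(0,0,0,0,0,1,0,2)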